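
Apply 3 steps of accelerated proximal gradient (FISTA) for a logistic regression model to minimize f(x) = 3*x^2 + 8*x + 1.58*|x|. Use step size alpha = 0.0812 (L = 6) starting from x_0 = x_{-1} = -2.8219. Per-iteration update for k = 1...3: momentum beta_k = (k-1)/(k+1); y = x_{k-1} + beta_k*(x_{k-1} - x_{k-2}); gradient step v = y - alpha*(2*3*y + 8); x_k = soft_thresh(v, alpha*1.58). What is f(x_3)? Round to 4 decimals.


FISTA on f(x) = 3*x^2 + 8*x + 1.58*|x|
L = 6, alpha = 0.0812
Iteration 1: beta = 0.0, y = -2.8219 + 0.0*(-2.8219 + 2.8219) = -2.8219
  grad(y) = -8.9314, v = y - alpha*grad = -2.0967
  prox(v) = soft_thresh(-2.0967, 0.1283) = -1.9684
Iteration 2: beta = 0.3333, y = -1.9684 + 0.3333*(-1.9684 + 2.8219) = -1.6839
  grad(y) = -2.1032, v = y - alpha*grad = -1.5131
  prox(v) = soft_thresh(-1.5131, 0.1283) = -1.3848
Iteration 3: beta = 0.5, y = -1.3848 + 0.5*(-1.3848 + 1.9684) = -1.093
  grad(y) = 1.442, v = y - alpha*grad = -1.2101
  prox(v) = soft_thresh(-1.2101, 0.1283) = -1.0818
f(x_3) = 3*(-1.0818)^2 + 8*(-1.0818) + 1.58*|-1.0818| = -3.4343


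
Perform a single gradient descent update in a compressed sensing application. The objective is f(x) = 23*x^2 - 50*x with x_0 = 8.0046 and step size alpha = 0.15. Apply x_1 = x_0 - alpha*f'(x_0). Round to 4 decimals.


We compute the gradient at x_0 and apply the update.
f'(x) = 46*x - 50
f'(8.0046) = 46*8.0046 - 50 = 318.2116
x_1 = 8.0046 - 0.15*318.2116 = -39.7271


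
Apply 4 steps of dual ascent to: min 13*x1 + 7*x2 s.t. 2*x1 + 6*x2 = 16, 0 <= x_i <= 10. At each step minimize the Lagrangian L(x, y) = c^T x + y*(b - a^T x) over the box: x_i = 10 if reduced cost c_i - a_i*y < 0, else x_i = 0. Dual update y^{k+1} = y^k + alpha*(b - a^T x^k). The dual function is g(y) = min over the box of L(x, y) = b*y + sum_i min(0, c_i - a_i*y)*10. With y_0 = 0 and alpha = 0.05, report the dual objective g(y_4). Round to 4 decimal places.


Dual ascent for LP: min 13*x1 + 7*x2, 2*x1 + 6*x2 = 16, 0 <= x_i <= 10
Step 1: y^k = 0.0, reduced costs: (13.0, 7.0)
  x^k = (0.0, 0.0), subgradient = b - a^T x = 16.0
  y^{k+1} = 0.0 + 0.05*16.0 = 0.8
Step 2: y^k = 0.8, reduced costs: (11.4, 2.2)
  x^k = (0.0, 0.0), subgradient = b - a^T x = 16.0
  y^{k+1} = 0.8 + 0.05*16.0 = 1.6
Step 3: y^k = 1.6, reduced costs: (9.8, -2.6)
  x^k = (0.0, 10.0), subgradient = b - a^T x = -44.0
  y^{k+1} = 1.6 + 0.05*-44.0 = -0.6
Step 4: y^k = -0.6, reduced costs: (14.2, 10.6)
  x^k = (0.0, 0.0), subgradient = b - a^T x = 16.0
  y^{k+1} = -0.6 + 0.05*16.0 = 0.2
Dual objective at y_4 = 0.2: reduced costs (12.6, 5.8), box minimizer x = (0.0, 0.0)
g(y_4) = b*y + (c1 - a1*y)*x1 + (c2 - a2*y)*x2 = 16*0.2 + 12.6*0.0 + 5.8*0.0 = 3.2 + 0.0 + 0.0 = 3.2


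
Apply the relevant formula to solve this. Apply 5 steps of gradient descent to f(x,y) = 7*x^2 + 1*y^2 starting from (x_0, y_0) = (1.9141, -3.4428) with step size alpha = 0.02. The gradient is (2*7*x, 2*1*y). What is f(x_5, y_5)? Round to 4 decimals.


Gradient descent on f(x,y) = 7*x^2 + 1*y^2.
Starting point: (1.9141, -3.4428), alpha = 0.02
Step 1: grad_x = 2*7*1.9141 = 26.7974, grad_y = 2*1*-3.4428 = -6.8856
  x_1 = 1.9141 - 0.02*26.7974 = 1.3782
  y_1 = -3.4428 - 0.02*-6.8856 = -3.3051
Step 2: grad_x = 2*7*1.3782 = 19.2941, grad_y = 2*1*-3.3051 = -6.6102
  x_2 = 1.3782 - 0.02*19.2941 = 0.9923
  y_2 = -3.3051 - 0.02*-6.6102 = -3.1729
Step 3: grad_x = 2*7*0.9923 = 13.8918, grad_y = 2*1*-3.1729 = -6.3458
  x_3 = 0.9923 - 0.02*13.8918 = 0.7144
  y_3 = -3.1729 - 0.02*-6.3458 = -3.046
Step 4: grad_x = 2*7*0.7144 = 10.0021, grad_y = 2*1*-3.046 = -6.0919
  x_4 = 0.7144 - 0.02*10.0021 = 0.5144
  y_4 = -3.046 - 0.02*-6.0919 = -2.9241
Step 5: grad_x = 2*7*0.5144 = 7.2015, grad_y = 2*1*-2.9241 = -5.8483
  x_5 = 0.5144 - 0.02*7.2015 = 0.3704
  y_5 = -2.9241 - 0.02*-5.8483 = -2.8072
f(0.3704, -2.8072) = 7*0.3704^2 + 1*(-2.8072)^2 = 8.8404


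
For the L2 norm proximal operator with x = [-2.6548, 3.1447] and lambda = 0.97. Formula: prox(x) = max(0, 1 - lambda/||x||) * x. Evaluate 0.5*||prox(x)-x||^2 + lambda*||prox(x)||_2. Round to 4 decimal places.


Step 1: Compute ||x||.
||x|| = 4.1155
Step 2: Compute scaling factor.
scale = max(0, 1 - 0.97/4.1155) = 0.7643
Step 3: prox(x) = [-2.0291, 2.4035]
||prox(x)|| = 3.1455
Step 4: Proximal objective.
0.5*||prox-x||^2 = 0.4705
lambda*||prox|| = 3.0511
Total = 3.5216


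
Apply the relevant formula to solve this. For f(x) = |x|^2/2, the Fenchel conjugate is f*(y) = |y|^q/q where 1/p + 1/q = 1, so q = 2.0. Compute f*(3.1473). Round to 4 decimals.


The conjugate exponent q satisfies 1/p + 1/q = 1.
p = 2, so q = 2/(2 - 1) = 2.0
|y|^q = 3.1473^2.0 = 9.9055
f*(3.1473) = 9.9055 / 2.0 = 4.9527


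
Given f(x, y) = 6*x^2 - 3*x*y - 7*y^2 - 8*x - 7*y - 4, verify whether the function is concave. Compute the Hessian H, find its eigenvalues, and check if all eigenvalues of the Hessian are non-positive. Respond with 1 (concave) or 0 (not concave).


The Hessian of f(x,y) = 6*x^2 - 3*x*y - 7*y^2 - 8*x - 7*y - 4 is:
H = [[12, -3], [-3, -14]]
Trace = 12 - 14 = -2
Determinant = 12*-14 - (-3)^2 = -177
Discriminant = (-2)^2 - 4*-177 = 712.0
Eigenvalues: lambda_1 = -14.3417, lambda_2 = 12.3417
The function is not concave.

0


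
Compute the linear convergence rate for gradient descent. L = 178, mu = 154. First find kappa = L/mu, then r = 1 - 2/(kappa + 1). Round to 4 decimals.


Step 1: Compute the condition number.
kappa = L/mu = 178/154 = 1.1558
Step 2: Compute the convergence rate.
r = 1 - 2/(kappa + 1) = 1 - 2*mu/(L + mu) = (L - mu)/(L + mu) = 24/332 = 0.0723


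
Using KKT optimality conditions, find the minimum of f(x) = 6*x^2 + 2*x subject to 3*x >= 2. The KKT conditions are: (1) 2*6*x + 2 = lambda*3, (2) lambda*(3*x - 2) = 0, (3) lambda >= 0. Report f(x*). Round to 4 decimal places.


Step 1: Try lambda = 0 (constraint inactive).
x_unc = -2/(2*6) = -0.1667
Check: 3*-0.1667 = -0.5001 < 2 -- violated!
Step 2: Constraint must be active: 3*x = 2
x* = 2/3 = 0.6667 (rounded; the exact value 2/3 is used below)
lambda = (2*6*(2/3) + 2)/3 = 3.3333
Step 3: Compute optimal value.
f(x*) = 6*(2/3)^2 + 2*(2/3) = 4.0


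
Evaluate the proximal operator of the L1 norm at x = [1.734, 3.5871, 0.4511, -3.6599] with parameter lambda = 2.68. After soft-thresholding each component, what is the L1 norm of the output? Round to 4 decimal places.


Soft-thresholding with lambda = 2.68:
prox(1.734) = sign(1.734)*max(|1.734| - 2.68, 0) = 0.0
prox(3.5871) = sign(3.5871)*max(|3.5871| - 2.68, 0) = 0.9071
prox(0.4511) = sign(0.4511)*max(|0.4511| - 2.68, 0) = 0.0
prox(-3.6599) = sign(-3.6599)*max(|-3.6599| - 2.68, 0) = -0.9799
prox(x) = [0.0, 0.9071, 0.0, -0.9799]
||prox(x)||_1 = 0.0 + 0.9071 + 0.0 + 0.9799 = 1.887


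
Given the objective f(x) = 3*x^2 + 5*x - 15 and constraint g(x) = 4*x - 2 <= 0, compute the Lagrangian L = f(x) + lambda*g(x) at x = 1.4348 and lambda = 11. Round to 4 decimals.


Step 1: Evaluate f(x).
f(1.4348) = 3*1.4348^2 + 5*1.4348 - 15 = -1.65
Step 2: Evaluate g(x).
g(1.4348) = 4*1.4348 - 2 = 3.7392
Step 3: Compute Lagrangian.
L = -1.65 + 11*3.7392 = 39.4812


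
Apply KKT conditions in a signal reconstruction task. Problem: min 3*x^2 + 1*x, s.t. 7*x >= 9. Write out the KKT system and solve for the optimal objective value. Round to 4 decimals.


Step 1: Try lambda = 0 (constraint inactive).
x_unc = -1/(2*3) = -0.1667
Check: 7*-0.1667 = -1.1669 < 9 -- violated!
Step 2: Constraint must be active: 7*x = 9
x* = 9/7 = 1.2857 (rounded; the exact value 9/7 is used below)
lambda = (2*3*(9/7) + 1)/7 = 1.2449
Step 3: Compute optimal value.
f(x*) = 3*(9/7)^2 + 1*(9/7) = 6.2449


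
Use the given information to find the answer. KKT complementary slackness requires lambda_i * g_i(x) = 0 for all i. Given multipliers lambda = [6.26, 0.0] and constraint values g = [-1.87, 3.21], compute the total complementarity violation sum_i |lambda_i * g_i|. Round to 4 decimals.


KKT complementary slackness check:
lambda_1 * g_1 = 6.26 * -1.87 = -11.7062
lambda_2 * g_2 = 0.0 * 3.21 = 0.0
Total violation = 11.7062 + 0.0 = 11.7062


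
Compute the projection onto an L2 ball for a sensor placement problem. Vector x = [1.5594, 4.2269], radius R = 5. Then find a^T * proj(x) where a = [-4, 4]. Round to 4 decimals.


Step 1: Compute ||x|| (intermediates to 6 decimals).
||x|| = sqrt(1.5594^2 + 4.2269^2) = 4.505376
Step 2: Project.
Since ||x|| <= R, proj = x (no scaling needed).
proj(x) = [1.5594, 4.2269]
Step 3: Dot product.
a^T * proj(x) = -4*1.5594 + 4*4.2269 = 10.67


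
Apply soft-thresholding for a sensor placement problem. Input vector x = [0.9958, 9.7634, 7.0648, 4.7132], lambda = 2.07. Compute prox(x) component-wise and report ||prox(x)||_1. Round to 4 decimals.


Soft-thresholding with lambda = 2.07:
prox(0.9958) = sign(0.9958)*max(|0.9958| - 2.07, 0) = 0.0
prox(9.7634) = sign(9.7634)*max(|9.7634| - 2.07, 0) = 7.6934
prox(7.0648) = sign(7.0648)*max(|7.0648| - 2.07, 0) = 4.9948
prox(4.7132) = sign(4.7132)*max(|4.7132| - 2.07, 0) = 2.6432
prox(x) = [0.0, 7.6934, 4.9948, 2.6432]
||prox(x)||_1 = 0.0 + 7.6934 + 4.9948 + 2.6432 = 15.3314


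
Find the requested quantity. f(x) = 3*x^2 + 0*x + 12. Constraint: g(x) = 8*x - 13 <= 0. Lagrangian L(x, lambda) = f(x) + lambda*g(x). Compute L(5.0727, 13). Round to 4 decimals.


Step 1: Evaluate f(x).
f(5.0727) = 3*5.0727^2 + 0*5.0727 + 12 = 89.1969
Step 2: Evaluate g(x).
g(5.0727) = 8*5.0727 - 13 = 27.5816
Step 3: Compute Lagrangian.
L = 89.1969 + 13*27.5816 = 447.7577


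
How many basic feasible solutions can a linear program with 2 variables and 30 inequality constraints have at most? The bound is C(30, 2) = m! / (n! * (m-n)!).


Each vertex corresponds to some choice of n active constraints out of m, so the number of vertices is at most C(m, n) = m! / (n!(m-n)!).
m = 30, n = 2
Numerator: 30 * 29
Denominator: 2! = 2
C(30, 2) = 435


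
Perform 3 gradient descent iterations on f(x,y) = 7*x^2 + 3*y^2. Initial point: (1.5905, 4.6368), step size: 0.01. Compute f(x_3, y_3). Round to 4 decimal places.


Gradient descent on f(x,y) = 7*x^2 + 3*y^2.
Starting point: (1.5905, 4.6368), alpha = 0.01
Step 1: grad_x = 2*7*1.5905 = 22.267, grad_y = 2*3*4.6368 = 27.8208
  x_1 = 1.5905 - 0.01*22.267 = 1.3678
  y_1 = 4.6368 - 0.01*27.8208 = 4.3586
Step 2: grad_x = 2*7*1.3678 = 19.1496, grad_y = 2*3*4.3586 = 26.1516
  x_2 = 1.3678 - 0.01*19.1496 = 1.1763
  y_2 = 4.3586 - 0.01*26.1516 = 4.0971
Step 3: grad_x = 2*7*1.1763 = 16.4687, grad_y = 2*3*4.0971 = 24.5825
  x_3 = 1.1763 - 0.01*16.4687 = 1.0116
  y_3 = 4.0971 - 0.01*24.5825 = 3.8513
f(1.0116, 3.8513) = 7*1.0116^2 + 3*3.8513^2 = 51.6604


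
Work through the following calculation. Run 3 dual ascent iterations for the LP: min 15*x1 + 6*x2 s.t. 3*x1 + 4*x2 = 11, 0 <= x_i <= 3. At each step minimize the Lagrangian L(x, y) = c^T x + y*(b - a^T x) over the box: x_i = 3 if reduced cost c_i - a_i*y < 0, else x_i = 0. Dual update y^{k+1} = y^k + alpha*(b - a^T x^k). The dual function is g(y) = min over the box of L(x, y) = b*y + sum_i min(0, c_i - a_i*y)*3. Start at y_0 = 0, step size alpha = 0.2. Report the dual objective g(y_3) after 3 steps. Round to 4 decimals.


Dual ascent for LP: min 15*x1 + 6*x2, 3*x1 + 4*x2 = 11, 0 <= x_i <= 3
Step 1: y^k = 0.0, reduced costs: (15.0, 6.0)
  x^k = (0.0, 0.0), subgradient = b - a^T x = 11.0
  y^{k+1} = 0.0 + 0.2*11.0 = 2.2
Step 2: y^k = 2.2, reduced costs: (8.4, -2.8)
  x^k = (0.0, 3.0), subgradient = b - a^T x = -1.0
  y^{k+1} = 2.2 + 0.2*-1.0 = 2.0
Step 3: y^k = 2.0, reduced costs: (9.0, -2.0)
  x^k = (0.0, 3.0), subgradient = b - a^T x = -1.0
  y^{k+1} = 2.0 + 0.2*-1.0 = 1.8
Dual objective at y_3 = 1.8: reduced costs (9.6, -1.2), box minimizer x = (0.0, 3.0)
g(y_3) = b*y + (c1 - a1*y)*x1 + (c2 - a2*y)*x2 = 11*1.8 + 9.6*0.0 + (-1.2)*3.0 = 19.8 + 0.0 - 3.6 = 16.2


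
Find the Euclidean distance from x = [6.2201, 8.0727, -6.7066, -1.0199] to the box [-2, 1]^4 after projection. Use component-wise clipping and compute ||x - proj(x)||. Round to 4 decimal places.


Project each component onto [-2, 1].
clip(6.2201) = 1.0, clip(8.0727) = 1.0, clip(-6.7066) = -2.0, clip(-1.0199) = -1.0199
Projection = [1.0, 1.0, -2.0, -1.0199]
Squared diffs: [27.2494, 50.0231, 22.1521, 0.0]
Distance = sqrt(99.4246) = 9.9712


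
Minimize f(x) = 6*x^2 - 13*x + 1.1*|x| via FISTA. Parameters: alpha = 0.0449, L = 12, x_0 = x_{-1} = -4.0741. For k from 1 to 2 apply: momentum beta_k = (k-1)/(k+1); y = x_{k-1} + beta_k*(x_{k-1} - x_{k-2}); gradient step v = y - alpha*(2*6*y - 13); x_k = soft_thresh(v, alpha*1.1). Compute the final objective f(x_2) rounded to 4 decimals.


FISTA on f(x) = 6*x^2 - 13*x + 1.1*|x|
L = 12, alpha = 0.0449
Iteration 1: beta = 0.0, y = -4.0741 + 0.0*(-4.0741 + 4.0741) = -4.0741
  grad(y) = -61.8892, v = y - alpha*grad = -1.2953
  prox(v) = soft_thresh(-1.2953, 0.0494) = -1.2459
Iteration 2: beta = 0.3333, y = -1.2459 + 0.3333*(-1.2459 + 4.0741) = -0.3031
  grad(y) = -16.6378, v = y - alpha*grad = 0.4439
  prox(v) = soft_thresh(0.4439, 0.0494) = 0.3945
f(x_2) = 6*0.3945^2 - 13*0.3945 + 1.1*|0.3945| = -3.7608


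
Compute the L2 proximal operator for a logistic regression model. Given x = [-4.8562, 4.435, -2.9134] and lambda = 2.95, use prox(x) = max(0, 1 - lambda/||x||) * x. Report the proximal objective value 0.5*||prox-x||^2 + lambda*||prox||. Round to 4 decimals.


Step 1: Compute ||x||.
||x|| = 7.193
Step 2: Compute scaling factor.
scale = max(0, 1 - 2.95/7.193) = 0.5899
Step 3: prox(x) = [-2.8646, 2.6161, -1.7186]
||prox(x)|| = 4.243
Step 4: Proximal objective.
0.5*||prox-x||^2 = 4.3513
lambda*||prox|| = 12.5169
Total = 16.8682


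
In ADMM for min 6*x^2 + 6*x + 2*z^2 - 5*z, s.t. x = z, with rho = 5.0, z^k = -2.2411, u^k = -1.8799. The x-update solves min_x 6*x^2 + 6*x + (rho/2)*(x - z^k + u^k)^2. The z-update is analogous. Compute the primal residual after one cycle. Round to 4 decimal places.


ADMM iteration with rho = 5.0, z^k = -2.2411, u^k = -1.8799
Step 1: x-update.
Minimize 6*x^2 + 6*x + (5.0/2)*(x + 2.2411 - 1.8799)^2
FOC: (2*6 + 5.0)*x = -6 + 5.0*(-2.2411 + 1.8799)
x^{k+1} = -0.4592
Step 2: z-update.
Minimize 2*z^2 - 5*z + (5.0/2)*(-0.4592 - z - 1.8799)^2
FOC: (2*2 + 5.0)*z = 5 + 5.0*(-0.4592 - 1.8799)
z^{k+1} = -0.7439
Step 3: u-update.
u^{k+1} = -1.8799 - 0.4592 + 0.7439 = -1.5951
Step 4: Primal residual = |-0.4592 + 0.7439| = 0.2848


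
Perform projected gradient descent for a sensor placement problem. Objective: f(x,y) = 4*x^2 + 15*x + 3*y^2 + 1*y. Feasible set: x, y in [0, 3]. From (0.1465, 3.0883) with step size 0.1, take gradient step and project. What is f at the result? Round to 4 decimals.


Step 1: Compute gradient at (0.1465, 3.0883).
grad_x = 2*4*0.1465 + 15 = 16.172
grad_y = 2*3*3.0883 + 1 = 19.5298
Step 2: Gradient step.
x_raw = 0.1465 - 0.1*16.172 = -1.4707
y_raw = 3.0883 - 0.1*19.5298 = 1.1353
Step 3: Project onto [0, 3].
x_proj = clip(-1.4707) = 0.0
y_proj = clip(1.1353) = 1.1353
Step 4: Evaluate f.
f(0.0, 1.1353) = 5.0022


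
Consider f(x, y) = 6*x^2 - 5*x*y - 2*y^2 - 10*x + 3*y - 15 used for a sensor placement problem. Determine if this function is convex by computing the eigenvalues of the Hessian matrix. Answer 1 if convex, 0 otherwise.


The Hessian of f(x,y) = 6*x^2 - 5*x*y - 2*y^2 - 10*x + 3*y - 15 is:
H = [[12, -5], [-5, -4]]
Trace = 12 - 4 = 8
Determinant = 12*-4 - (-5)^2 = -73
Discriminant = (8)^2 - 4*-73 = 356.0
Eigenvalues: lambda_1 = -5.434, lambda_2 = 13.434
The function is not convex.

0


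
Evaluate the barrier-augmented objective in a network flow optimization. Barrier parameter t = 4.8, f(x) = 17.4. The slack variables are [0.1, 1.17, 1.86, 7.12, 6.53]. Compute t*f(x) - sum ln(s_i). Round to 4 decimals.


Step 1: Compute log-barrier.
ln values: [-2.3026, 0.157, 0.6206, 1.9629, 1.8764]
phi = -(-2.3026 + 0.157 + 0.6206 + 1.9629 + 1.8764) = -2.3143
Step 2: Compute augmented objective.
t*f(x) = 4.8*17.4 = 83.52
Total = 83.52 - 2.3143 = 81.2057


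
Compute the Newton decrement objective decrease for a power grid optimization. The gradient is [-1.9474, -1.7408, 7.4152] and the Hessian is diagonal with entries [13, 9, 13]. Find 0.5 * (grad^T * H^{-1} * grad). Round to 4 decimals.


Step 1: H is diagonal, so H^(-1) * g = [-0.1498, -0.1934, 0.5704].
Step 2: g^T H^(-1) g = sum_i g_i^2 / H_ii
  = (-1.9474)^2/13 + (-1.7408)^2/9 + (7.4152)^2/13
  = 0.2917 + 0.3367 + 4.2296 = 4.8581
Step 3: Objective decrease = 0.5 * g^T H^(-1) g = 2.429


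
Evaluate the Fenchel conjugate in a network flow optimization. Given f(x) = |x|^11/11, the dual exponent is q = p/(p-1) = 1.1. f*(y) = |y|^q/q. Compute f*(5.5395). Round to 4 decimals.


The conjugate exponent q satisfies 1/p + 1/q = 1.
p = 11, so q = 11/(11 - 1) = 1.1
|y|^q = 5.5395^1.1 = 6.5738
f*(5.5395) = 6.5738 / 1.1 = 5.9762


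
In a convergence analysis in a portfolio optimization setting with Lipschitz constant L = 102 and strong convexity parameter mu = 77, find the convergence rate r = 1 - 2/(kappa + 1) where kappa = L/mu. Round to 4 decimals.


Step 1: Compute the condition number.
kappa = L/mu = 102/77 = 1.3247
Step 2: Compute the convergence rate.
r = 1 - 2/(kappa + 1) = 1 - 2*mu/(L + mu) = (L - mu)/(L + mu) = 25/179 = 0.1397


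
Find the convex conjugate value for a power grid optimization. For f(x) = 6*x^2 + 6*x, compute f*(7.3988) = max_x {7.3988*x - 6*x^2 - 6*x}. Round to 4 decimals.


f*(y) = sup_x {y*x - a*x^2 - b*x} = sup_x {(y-b)*x - a*x^2}
FOC: (y - b) - 2a*x = 0 => x* = (y - b)/(2a)
x* = (7.3988 - 6)/(2*6) = 0.1166
f*(7.3988) = (y-b)^2/(4a) = (7.3988 - 6)^2/(4*6)
= 1.9566/24 = 0.0815


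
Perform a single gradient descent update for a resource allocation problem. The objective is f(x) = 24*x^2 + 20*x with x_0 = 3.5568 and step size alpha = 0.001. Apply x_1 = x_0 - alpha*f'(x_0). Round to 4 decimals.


We compute the gradient at x_0 and apply the update.
f'(x) = 48*x + 20
f'(3.5568) = 48*3.5568 + 20 = 190.7264
x_1 = 3.5568 - 0.001*190.7264 = 3.3661


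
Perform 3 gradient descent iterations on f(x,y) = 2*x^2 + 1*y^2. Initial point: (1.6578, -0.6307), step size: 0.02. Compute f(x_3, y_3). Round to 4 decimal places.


Gradient descent on f(x,y) = 2*x^2 + 1*y^2.
Starting point: (1.6578, -0.6307), alpha = 0.02
Step 1: grad_x = 2*2*1.6578 = 6.6312, grad_y = 2*1*-0.6307 = -1.2614
  x_1 = 1.6578 - 0.02*6.6312 = 1.5252
  y_1 = -0.6307 - 0.02*-1.2614 = -0.6055
Step 2: grad_x = 2*2*1.5252 = 6.1007, grad_y = 2*1*-0.6055 = -1.2109
  x_2 = 1.5252 - 0.02*6.1007 = 1.4032
  y_2 = -0.6055 - 0.02*-1.2109 = -0.5813
Step 3: grad_x = 2*2*1.4032 = 5.6126, grad_y = 2*1*-0.5813 = -1.1625
  x_3 = 1.4032 - 0.02*5.6126 = 1.2909
  y_3 = -0.5813 - 0.02*-1.1625 = -0.558
f(1.2909, -0.558) = 2*1.2909^2 + 1*(-0.558)^2 = 3.6443


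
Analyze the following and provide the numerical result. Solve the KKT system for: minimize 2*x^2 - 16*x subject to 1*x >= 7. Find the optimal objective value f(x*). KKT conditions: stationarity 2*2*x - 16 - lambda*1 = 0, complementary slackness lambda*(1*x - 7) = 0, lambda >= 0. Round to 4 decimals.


Step 1: Try lambda = 0 (constraint inactive).
x_unc = 16/(2*2) = 4.0
Check: 1*4.0 = 4.0 < 7 -- violated!
Step 2: Constraint must be active: 1*x = 7
x* = 7/1 = 7.0
lambda = (2*2*7.0 - 16)/1 = 12.0
Step 3: Compute optimal value.
f(x*) = 2*7.0^2 - 16*7.0 = -14.0


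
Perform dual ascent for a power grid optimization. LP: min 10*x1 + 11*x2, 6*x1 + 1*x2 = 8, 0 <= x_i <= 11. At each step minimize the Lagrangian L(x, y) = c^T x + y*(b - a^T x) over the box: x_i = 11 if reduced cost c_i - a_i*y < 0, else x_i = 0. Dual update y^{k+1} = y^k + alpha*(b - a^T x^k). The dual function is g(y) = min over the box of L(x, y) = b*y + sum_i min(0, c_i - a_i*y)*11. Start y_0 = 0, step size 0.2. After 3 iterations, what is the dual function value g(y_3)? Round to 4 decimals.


Dual ascent for LP: min 10*x1 + 11*x2, 6*x1 + 1*x2 = 8, 0 <= x_i <= 11
Step 1: y^k = 0.0, reduced costs: (10.0, 11.0)
  x^k = (0.0, 0.0), subgradient = b - a^T x = 8.0
  y^{k+1} = 0.0 + 0.2*8.0 = 1.6
Step 2: y^k = 1.6, reduced costs: (0.4, 9.4)
  x^k = (0.0, 0.0), subgradient = b - a^T x = 8.0
  y^{k+1} = 1.6 + 0.2*8.0 = 3.2
Step 3: y^k = 3.2, reduced costs: (-9.2, 7.8)
  x^k = (11.0, 0.0), subgradient = b - a^T x = -58.0
  y^{k+1} = 3.2 + 0.2*-58.0 = -8.4
Dual objective at y_3 = -8.4: reduced costs (60.4, 19.4), box minimizer x = (0.0, 0.0)
g(y_3) = b*y + (c1 - a1*y)*x1 + (c2 - a2*y)*x2 = 8*(-8.4) + 60.4*0.0 + 19.4*0.0 = -67.2 + 0.0 + 0.0 = -67.2


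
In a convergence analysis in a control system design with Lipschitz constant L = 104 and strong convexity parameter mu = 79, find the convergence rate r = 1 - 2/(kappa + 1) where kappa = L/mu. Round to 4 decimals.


Step 1: Compute the condition number.
kappa = L/mu = 104/79 = 1.3165
Step 2: Compute the convergence rate.
r = 1 - 2/(kappa + 1) = 1 - 2*mu/(L + mu) = (L - mu)/(L + mu) = 25/183 = 0.1366


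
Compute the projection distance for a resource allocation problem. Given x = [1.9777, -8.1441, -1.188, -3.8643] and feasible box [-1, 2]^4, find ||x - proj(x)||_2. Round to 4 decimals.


Project each component onto [-1, 2].
clip(1.9777) = 1.9777, clip(-8.1441) = -1.0, clip(-1.188) = -1.0, clip(-3.8643) = -1.0
Projection = [1.9777, -1.0, -1.0, -1.0]
Squared diffs: [0.0, 51.0382, 0.0353, 8.2042]
Distance = sqrt(59.2777) = 7.6992


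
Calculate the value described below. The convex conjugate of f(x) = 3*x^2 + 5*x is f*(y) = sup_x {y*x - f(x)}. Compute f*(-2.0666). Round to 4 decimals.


f*(y) = sup_x {y*x - a*x^2 - b*x} = sup_x {(y-b)*x - a*x^2}
FOC: (y - b) - 2a*x = 0 => x* = (y - b)/(2a)
x* = (-2.0666 - 5)/(2*3) = -1.1778
f*(-2.0666) = (y-b)^2/(4a) = (-2.0666 - 5)^2/(4*3)
= 49.9368/12 = 4.1614


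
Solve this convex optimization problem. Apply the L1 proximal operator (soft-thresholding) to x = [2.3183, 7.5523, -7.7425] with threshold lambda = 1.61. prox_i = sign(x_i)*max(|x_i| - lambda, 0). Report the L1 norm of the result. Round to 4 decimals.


Soft-thresholding with lambda = 1.61:
prox(2.3183) = sign(2.3183)*max(|2.3183| - 1.61, 0) = 0.7083
prox(7.5523) = sign(7.5523)*max(|7.5523| - 1.61, 0) = 5.9423
prox(-7.7425) = sign(-7.7425)*max(|-7.7425| - 1.61, 0) = -6.1325
prox(x) = [0.7083, 5.9423, -6.1325]
||prox(x)||_1 = 0.7083 + 5.9423 + 6.1325 = 12.7831


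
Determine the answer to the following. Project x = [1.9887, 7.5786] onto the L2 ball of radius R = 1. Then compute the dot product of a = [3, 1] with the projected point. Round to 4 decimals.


Step 1: Compute ||x|| (intermediates to 6 decimals).
||x|| = sqrt(1.9887^2 + 7.5786^2) = 7.835184
Step 2: Project.
Since ||x|| > R, scale = R/||x|| = 1/7.835184 = 0.127629, proj(x) = scale * x
proj(x) = [0.253816, 0.967249]
Step 3: Dot product.
a^T * proj(x) = 3*0.253816 + 1*0.967249 = 1.7287


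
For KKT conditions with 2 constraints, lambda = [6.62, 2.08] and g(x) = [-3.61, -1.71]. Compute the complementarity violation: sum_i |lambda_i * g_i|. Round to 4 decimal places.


KKT complementary slackness check:
lambda_1 * g_1 = 6.62 * -3.61 = -23.8982
lambda_2 * g_2 = 2.08 * -1.71 = -3.5568
Total violation = 23.8982 + 3.5568 = 27.455


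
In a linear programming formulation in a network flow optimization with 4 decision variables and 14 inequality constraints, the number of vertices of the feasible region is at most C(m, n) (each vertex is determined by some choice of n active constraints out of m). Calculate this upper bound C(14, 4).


Each vertex corresponds to some choice of n active constraints out of m, so the number of vertices is at most C(m, n) = m! / (n!(m-n)!).
m = 14, n = 4
Numerator: 14 * 13 * 12 * 11
Denominator: 4! = 24
C(14, 4) = 1001


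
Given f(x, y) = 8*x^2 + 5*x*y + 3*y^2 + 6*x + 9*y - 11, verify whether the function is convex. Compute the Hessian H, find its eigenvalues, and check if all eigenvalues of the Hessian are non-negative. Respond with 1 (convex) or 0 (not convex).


The Hessian of f(x,y) = 8*x^2 + 5*x*y + 3*y^2 + 6*x + 9*y - 11 is:
H = [[16, 5], [5, 6]]
Trace = 16 + 6 = 22
Determinant = 16*6 - (5)^2 = 71
Discriminant = (22)^2 - 4*71 = 200.0
Eigenvalues: lambda_1 = 3.9289, lambda_2 = 18.0711
The function is convex.

1


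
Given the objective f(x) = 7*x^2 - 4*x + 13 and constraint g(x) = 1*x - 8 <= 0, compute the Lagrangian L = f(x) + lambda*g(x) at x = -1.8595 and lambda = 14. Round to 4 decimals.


Step 1: Evaluate f(x).
f(-1.8595) = 7*(-1.8595)^2 - 4*(-1.8595) + 13 = 44.6422
Step 2: Evaluate g(x).
g(-1.8595) = 1*-1.8595 - 8 = -9.8595
Step 3: Compute Lagrangian.
L = 44.6422 + 14*-9.8595 = -93.3908


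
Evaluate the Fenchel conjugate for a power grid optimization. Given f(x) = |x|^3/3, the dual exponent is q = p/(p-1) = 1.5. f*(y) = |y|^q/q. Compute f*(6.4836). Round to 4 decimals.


The conjugate exponent q satisfies 1/p + 1/q = 1.
p = 3, so q = 3/(3 - 1) = 1.5
|y|^q = 6.4836^1.5 = 16.5091
f*(6.4836) = 16.5091 / 1.5 = 11.0061


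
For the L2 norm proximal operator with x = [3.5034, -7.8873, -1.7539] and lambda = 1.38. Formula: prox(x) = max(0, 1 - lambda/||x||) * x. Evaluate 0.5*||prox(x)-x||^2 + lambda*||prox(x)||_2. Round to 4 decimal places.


Step 1: Compute ||x||.
||x|| = 8.8068
Step 2: Compute scaling factor.
scale = max(0, 1 - 1.38/8.8068) = 0.8433
Step 3: prox(x) = [2.9544, -6.6514, -1.4791]
||prox(x)|| = 7.4268
Step 4: Proximal objective.
0.5*||prox-x||^2 = 0.9522
lambda*||prox|| = 10.249
Total = 11.2012


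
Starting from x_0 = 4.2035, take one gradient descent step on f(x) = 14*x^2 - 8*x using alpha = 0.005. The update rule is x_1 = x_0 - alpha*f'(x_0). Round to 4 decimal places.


We compute the gradient at x_0 and apply the update.
f'(x) = 28*x - 8
f'(4.2035) = 28*4.2035 - 8 = 109.698
x_1 = 4.2035 - 0.005*109.698 = 3.655


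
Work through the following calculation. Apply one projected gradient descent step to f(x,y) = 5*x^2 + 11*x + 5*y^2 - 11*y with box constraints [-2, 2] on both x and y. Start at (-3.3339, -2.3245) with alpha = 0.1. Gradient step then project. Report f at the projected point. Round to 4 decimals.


Step 1: Compute gradient at (-3.3339, -2.3245).
grad_x = 2*5*-3.3339 + 11 = -22.339
grad_y = 2*5*-2.3245 - 11 = -34.245
Step 2: Gradient step.
x_raw = -3.3339 - 0.1*-22.339 = -1.1
y_raw = -2.3245 - 0.1*-34.245 = 1.1
Step 3: Project onto [-2, 2].
x_proj = clip(-1.1) = -1.1
y_proj = clip(1.1) = 1.1
Step 4: Evaluate f.
f(-1.1, 1.1) = -12.1


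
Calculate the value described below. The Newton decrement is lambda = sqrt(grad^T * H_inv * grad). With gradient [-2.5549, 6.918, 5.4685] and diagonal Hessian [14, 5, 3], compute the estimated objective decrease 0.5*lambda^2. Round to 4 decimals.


Step 1: H is diagonal, so H^(-1) * g = [-0.1825, 1.3836, 1.8228].
Step 2: g^T H^(-1) g = sum_i g_i^2 / H_ii
  = (-2.5549)^2/14 + (6.918)^2/5 + (5.4685)^2/3
  = 0.4663 + 9.5717 + 9.9682 = 20.0062
Step 3: Objective decrease = 0.5 * g^T H^(-1) g = 10.0031


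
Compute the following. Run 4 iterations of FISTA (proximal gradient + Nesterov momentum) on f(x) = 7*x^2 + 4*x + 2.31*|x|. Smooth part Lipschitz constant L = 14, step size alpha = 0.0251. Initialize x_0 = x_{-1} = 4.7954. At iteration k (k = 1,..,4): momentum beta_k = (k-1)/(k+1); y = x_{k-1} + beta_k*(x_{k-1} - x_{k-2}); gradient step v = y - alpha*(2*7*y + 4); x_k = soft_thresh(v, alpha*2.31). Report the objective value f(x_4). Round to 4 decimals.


FISTA on f(x) = 7*x^2 + 4*x + 2.31*|x|
L = 14, alpha = 0.0251
Iteration 1: beta = 0.0, y = 4.7954 + 0.0*(4.7954 - 4.7954) = 4.7954
  grad(y) = 71.1356, v = y - alpha*grad = 3.0099
  prox(v) = soft_thresh(3.0099, 0.058) = 2.9519
Iteration 2: beta = 0.3333, y = 2.9519 + 0.3333*(2.9519 - 4.7954) = 2.3374
  grad(y) = 36.7239, v = y - alpha*grad = 1.4157
  prox(v) = soft_thresh(1.4157, 0.058) = 1.3577
Iteration 3: beta = 0.5, y = 1.3577 + 0.5*(1.3577 - 2.9519) = 0.5605
  grad(y) = 11.8477, v = y - alpha*grad = 0.2632
  prox(v) = soft_thresh(0.2632, 0.058) = 0.2052
Iteration 4: beta = 0.6, y = 0.2052 + 0.6*(0.2052 - 1.3577) = -0.4863
  grad(y) = -2.8082, v = y - alpha*grad = -0.4158
  prox(v) = soft_thresh(-0.4158, 0.058) = -0.3578
f(x_4) = 7*(-0.3578)^2 + 4*(-0.3578) + 2.31*|-0.3578| = 0.2916


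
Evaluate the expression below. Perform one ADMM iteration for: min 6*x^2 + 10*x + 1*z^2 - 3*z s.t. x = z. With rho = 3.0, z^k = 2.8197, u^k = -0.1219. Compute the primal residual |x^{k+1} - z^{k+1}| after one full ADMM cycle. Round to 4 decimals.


ADMM iteration with rho = 3.0, z^k = 2.8197, u^k = -0.1219
Step 1: x-update.
Minimize 6*x^2 + 10*x + (3.0/2)*(x - 2.8197 - 0.1219)^2
FOC: (2*6 + 3.0)*x = -10 + 3.0*(2.8197 + 0.1219)
x^{k+1} = -0.0783
Step 2: z-update.
Minimize 1*z^2 - 3*z + (3.0/2)*(-0.0783 - z - 0.1219)^2
FOC: (2*1 + 3.0)*z = 3 + 3.0*(-0.0783 - 0.1219)
z^{k+1} = 0.4799
Step 3: u-update.
u^{k+1} = -0.1219 - 0.0783 - 0.4799 = -0.6801
Step 4: Primal residual = |-0.0783 - 0.4799| = 0.5582


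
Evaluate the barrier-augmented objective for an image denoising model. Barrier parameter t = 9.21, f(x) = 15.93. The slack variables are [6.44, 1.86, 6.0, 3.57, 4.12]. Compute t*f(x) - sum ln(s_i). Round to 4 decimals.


Step 1: Compute log-barrier.
ln values: [1.8625, 0.6206, 1.7918, 1.2726, 1.4159]
phi = -(1.8625 + 0.6206 + 1.7918 + 1.2726 + 1.4159) = -6.9633
Step 2: Compute augmented objective.
t*f(x) = 9.21*15.93 = 146.7153
Total = 146.7153 - 6.9633 = 139.752


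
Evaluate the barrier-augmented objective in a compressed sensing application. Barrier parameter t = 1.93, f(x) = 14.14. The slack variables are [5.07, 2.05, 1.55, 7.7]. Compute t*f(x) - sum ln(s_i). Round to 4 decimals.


Step 1: Compute log-barrier.
ln values: [1.6233, 0.7178, 0.4383, 2.0412]
phi = -(1.6233 + 0.7178 + 0.4383 + 2.0412) = -4.8207
Step 2: Compute augmented objective.
t*f(x) = 1.93*14.14 = 27.2902
Total = 27.2902 - 4.8207 = 22.4695


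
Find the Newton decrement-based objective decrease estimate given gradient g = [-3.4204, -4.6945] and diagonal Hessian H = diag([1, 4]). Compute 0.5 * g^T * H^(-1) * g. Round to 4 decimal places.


Step 1: H is diagonal, so H^(-1) * g = [-3.4204, -1.1736].
Step 2: g^T H^(-1) g = sum_i g_i^2 / H_ii
  = (-3.4204)^2/1 + (-4.6945)^2/4
  = 11.6991 + 5.5096 = 17.2087
Step 3: Objective decrease = 0.5 * g^T H^(-1) g = 8.6044


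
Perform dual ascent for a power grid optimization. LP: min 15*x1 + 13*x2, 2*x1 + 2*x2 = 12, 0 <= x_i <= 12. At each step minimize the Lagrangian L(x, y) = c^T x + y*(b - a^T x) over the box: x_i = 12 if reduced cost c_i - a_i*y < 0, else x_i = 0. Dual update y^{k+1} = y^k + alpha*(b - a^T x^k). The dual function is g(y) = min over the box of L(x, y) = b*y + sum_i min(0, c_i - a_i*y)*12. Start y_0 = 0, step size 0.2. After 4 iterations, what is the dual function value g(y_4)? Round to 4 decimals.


Dual ascent for LP: min 15*x1 + 13*x2, 2*x1 + 2*x2 = 12, 0 <= x_i <= 12
Step 1: y^k = 0.0, reduced costs: (15.0, 13.0)
  x^k = (0.0, 0.0), subgradient = b - a^T x = 12.0
  y^{k+1} = 0.0 + 0.2*12.0 = 2.4
Step 2: y^k = 2.4, reduced costs: (10.2, 8.2)
  x^k = (0.0, 0.0), subgradient = b - a^T x = 12.0
  y^{k+1} = 2.4 + 0.2*12.0 = 4.8
Step 3: y^k = 4.8, reduced costs: (5.4, 3.4)
  x^k = (0.0, 0.0), subgradient = b - a^T x = 12.0
  y^{k+1} = 4.8 + 0.2*12.0 = 7.2
Step 4: y^k = 7.2, reduced costs: (0.6, -1.4)
  x^k = (0.0, 12.0), subgradient = b - a^T x = -12.0
  y^{k+1} = 7.2 + 0.2*-12.0 = 4.8
Dual objective at y_4 = 4.8: reduced costs (5.4, 3.4), box minimizer x = (0.0, 0.0)
g(y_4) = b*y + (c1 - a1*y)*x1 + (c2 - a2*y)*x2 = 12*4.8 + 5.4*0.0 + 3.4*0.0 = 57.6 + 0.0 + 0.0 = 57.6


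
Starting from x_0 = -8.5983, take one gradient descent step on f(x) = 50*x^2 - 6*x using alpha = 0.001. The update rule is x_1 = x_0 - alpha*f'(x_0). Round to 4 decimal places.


We compute the gradient at x_0 and apply the update.
f'(x) = 100*x - 6
f'(-8.5983) = 100*-8.5983 - 6 = -865.83
x_1 = -8.5983 - 0.001*-865.83 = -7.7325


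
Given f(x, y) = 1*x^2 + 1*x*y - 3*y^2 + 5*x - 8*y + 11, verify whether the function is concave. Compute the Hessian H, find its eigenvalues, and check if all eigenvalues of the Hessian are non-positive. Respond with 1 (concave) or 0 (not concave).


The Hessian of f(x,y) = 1*x^2 + 1*x*y - 3*y^2 + 5*x - 8*y + 11 is:
H = [[2, 1], [1, -6]]
Trace = 2 - 6 = -4
Determinant = 2*-6 - (1)^2 = -13
Discriminant = (-4)^2 - 4*-13 = 68.0
Eigenvalues: lambda_1 = -6.1231, lambda_2 = 2.1231
The function is not concave.

0


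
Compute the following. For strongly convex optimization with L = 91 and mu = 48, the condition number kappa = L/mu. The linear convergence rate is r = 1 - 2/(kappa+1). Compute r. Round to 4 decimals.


Step 1: Compute the condition number.
kappa = L/mu = 91/48 = 1.8958
Step 2: Compute the convergence rate.
r = 1 - 2/(kappa + 1) = 1 - 2*mu/(L + mu) = (L - mu)/(L + mu) = 43/139 = 0.3094


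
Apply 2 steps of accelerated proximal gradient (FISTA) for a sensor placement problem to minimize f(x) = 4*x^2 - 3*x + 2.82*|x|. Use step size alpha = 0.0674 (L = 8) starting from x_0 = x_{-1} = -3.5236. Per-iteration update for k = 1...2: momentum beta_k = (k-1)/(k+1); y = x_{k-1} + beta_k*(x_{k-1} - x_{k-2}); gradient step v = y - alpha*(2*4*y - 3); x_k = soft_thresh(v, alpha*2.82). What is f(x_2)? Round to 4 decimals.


FISTA on f(x) = 4*x^2 - 3*x + 2.82*|x|
L = 8, alpha = 0.0674
Iteration 1: beta = 0.0, y = -3.5236 + 0.0*(-3.5236 + 3.5236) = -3.5236
  grad(y) = -31.1888, v = y - alpha*grad = -1.4215
  prox(v) = soft_thresh(-1.4215, 0.1901) = -1.2314
Iteration 2: beta = 0.3333, y = -1.2314 + 0.3333*(-1.2314 + 3.5236) = -0.4673
  grad(y) = -6.7387, v = y - alpha*grad = -0.0132
  prox(v) = soft_thresh(-0.0132, 0.1901) = 0.0
f(x_2) = 4*0.0^2 - 3*0.0 + 2.82*|0.0| = 0.0


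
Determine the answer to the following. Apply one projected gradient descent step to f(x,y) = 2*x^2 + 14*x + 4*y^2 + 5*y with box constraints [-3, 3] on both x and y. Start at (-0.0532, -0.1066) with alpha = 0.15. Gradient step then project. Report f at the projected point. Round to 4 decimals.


Step 1: Compute gradient at (-0.0532, -0.1066).
grad_x = 2*2*-0.0532 + 14 = 13.7872
grad_y = 2*4*-0.1066 + 5 = 4.1472
Step 2: Gradient step.
x_raw = -0.0532 - 0.15*13.7872 = -2.1213
y_raw = -0.1066 - 0.15*4.1472 = -0.7287
Step 3: Project onto [-3, 3].
x_proj = clip(-2.1213) = -2.1213
y_proj = clip(-0.7287) = -0.7287
Step 4: Evaluate f.
f(-2.1213, -0.7287) = -22.2178


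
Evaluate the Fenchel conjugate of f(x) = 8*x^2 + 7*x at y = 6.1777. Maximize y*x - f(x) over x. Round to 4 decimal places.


f*(y) = sup_x {y*x - a*x^2 - b*x} = sup_x {(y-b)*x - a*x^2}
FOC: (y - b) - 2a*x = 0 => x* = (y - b)/(2a)
x* = (6.1777 - 7)/(2*8) = -0.0514
f*(6.1777) = (y-b)^2/(4a) = (6.1777 - 7)^2/(4*8)
= 0.6762/32 = 0.0211


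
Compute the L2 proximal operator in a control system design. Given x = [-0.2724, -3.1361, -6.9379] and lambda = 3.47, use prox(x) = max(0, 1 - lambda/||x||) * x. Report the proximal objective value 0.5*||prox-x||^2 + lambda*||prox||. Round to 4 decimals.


Step 1: Compute ||x||.
||x|| = 7.6186
Step 2: Compute scaling factor.
scale = max(0, 1 - 3.47/7.6186) = 0.5445
Step 3: prox(x) = [-0.1483, -1.7077, -3.778]
||prox(x)|| = 4.1486
Step 4: Proximal objective.
0.5*||prox-x||^2 = 6.0205
lambda*||prox|| = 14.3956
Total = 20.4163


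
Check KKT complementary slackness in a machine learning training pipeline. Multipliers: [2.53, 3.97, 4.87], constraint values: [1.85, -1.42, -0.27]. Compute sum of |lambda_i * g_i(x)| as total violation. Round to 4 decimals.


KKT complementary slackness check:
lambda_1 * g_1 = 2.53 * 1.85 = 4.6805
lambda_2 * g_2 = 3.97 * -1.42 = -5.6374
lambda_3 * g_3 = 4.87 * -0.27 = -1.3149
Total violation = 4.6805 + 5.6374 + 1.3149 = 11.6328


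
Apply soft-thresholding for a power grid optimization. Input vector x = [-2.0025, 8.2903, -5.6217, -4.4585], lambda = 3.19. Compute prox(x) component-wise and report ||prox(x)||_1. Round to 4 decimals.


Soft-thresholding with lambda = 3.19:
prox(-2.0025) = sign(-2.0025)*max(|-2.0025| - 3.19, 0) = 0.0
prox(8.2903) = sign(8.2903)*max(|8.2903| - 3.19, 0) = 5.1003
prox(-5.6217) = sign(-5.6217)*max(|-5.6217| - 3.19, 0) = -2.4317
prox(-4.4585) = sign(-4.4585)*max(|-4.4585| - 3.19, 0) = -1.2685
prox(x) = [0.0, 5.1003, -2.4317, -1.2685]
||prox(x)||_1 = 0.0 + 5.1003 + 2.4317 + 1.2685 = 8.8005


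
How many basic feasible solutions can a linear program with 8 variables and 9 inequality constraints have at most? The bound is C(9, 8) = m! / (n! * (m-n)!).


Each vertex corresponds to some choice of n active constraints out of m, so the number of vertices is at most C(m, n) = m! / (n!(m-n)!).
m = 9, n = 8
Numerator: 9 * 8 * 7 * 6 * 5 * 4 * 3 * 2
Denominator: 8! = 40320
C(9, 8) = 9


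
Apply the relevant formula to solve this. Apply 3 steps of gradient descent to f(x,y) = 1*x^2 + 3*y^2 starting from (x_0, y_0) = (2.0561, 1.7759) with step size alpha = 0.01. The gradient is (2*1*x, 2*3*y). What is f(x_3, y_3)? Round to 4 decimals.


Gradient descent on f(x,y) = 1*x^2 + 3*y^2.
Starting point: (2.0561, 1.7759), alpha = 0.01
Step 1: grad_x = 2*1*2.0561 = 4.1122, grad_y = 2*3*1.7759 = 10.6554
  x_1 = 2.0561 - 0.01*4.1122 = 2.015
  y_1 = 1.7759 - 0.01*10.6554 = 1.6693
Step 2: grad_x = 2*1*2.015 = 4.03, grad_y = 2*3*1.6693 = 10.0161
  x_2 = 2.015 - 0.01*4.03 = 1.9747
  y_2 = 1.6693 - 0.01*10.0161 = 1.5692
Step 3: grad_x = 2*1*1.9747 = 3.9494, grad_y = 2*3*1.5692 = 9.4151
  x_3 = 1.9747 - 0.01*3.9494 = 1.9352
  y_3 = 1.5692 - 0.01*9.4151 = 1.475
f(1.9352, 1.475) = 1*1.9352^2 + 3*1.475^2 = 10.2721


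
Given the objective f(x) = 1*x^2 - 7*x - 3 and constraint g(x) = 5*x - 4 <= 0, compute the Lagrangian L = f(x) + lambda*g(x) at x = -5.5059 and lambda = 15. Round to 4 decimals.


Step 1: Evaluate f(x).
f(-5.5059) = 1*(-5.5059)^2 - 7*(-5.5059) - 3 = 65.8562
Step 2: Evaluate g(x).
g(-5.5059) = 5*-5.5059 - 4 = -31.5295
Step 3: Compute Lagrangian.
L = 65.8562 + 15*-31.5295 = -407.0863


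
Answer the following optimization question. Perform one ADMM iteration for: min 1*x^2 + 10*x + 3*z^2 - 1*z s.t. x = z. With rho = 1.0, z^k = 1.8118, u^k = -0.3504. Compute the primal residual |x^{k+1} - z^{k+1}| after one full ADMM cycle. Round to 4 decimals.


ADMM iteration with rho = 1.0, z^k = 1.8118, u^k = -0.3504
Step 1: x-update.
Minimize 1*x^2 + 10*x + (1.0/2)*(x - 1.8118 - 0.3504)^2
FOC: (2*1 + 1.0)*x = -10 + 1.0*(1.8118 + 0.3504)
x^{k+1} = -2.6126
Step 2: z-update.
Minimize 3*z^2 - 1*z + (1.0/2)*(-2.6126 - z - 0.3504)^2
FOC: (2*3 + 1.0)*z = 1 + 1.0*(-2.6126 - 0.3504)
z^{k+1} = -0.2804
Step 3: u-update.
u^{k+1} = -0.3504 - 2.6126 + 0.2804 = -2.6826
Step 4: Primal residual = |-2.6126 + 0.2804| = 2.3322


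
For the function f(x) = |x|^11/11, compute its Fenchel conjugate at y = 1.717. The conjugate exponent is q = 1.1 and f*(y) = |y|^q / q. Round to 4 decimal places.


The conjugate exponent q satisfies 1/p + 1/q = 1.
p = 11, so q = 11/(11 - 1) = 1.1
|y|^q = 1.717^1.1 = 1.8124
f*(1.717) = 1.8124 / 1.1 = 1.6476


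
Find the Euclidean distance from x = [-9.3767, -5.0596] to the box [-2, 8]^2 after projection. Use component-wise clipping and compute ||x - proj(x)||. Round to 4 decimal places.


Project each component onto [-2, 8].
clip(-9.3767) = -2.0, clip(-5.0596) = -2.0
Projection = [-2.0, -2.0]
Squared diffs: [54.4157, 9.3612]
Distance = sqrt(63.7769) = 7.986


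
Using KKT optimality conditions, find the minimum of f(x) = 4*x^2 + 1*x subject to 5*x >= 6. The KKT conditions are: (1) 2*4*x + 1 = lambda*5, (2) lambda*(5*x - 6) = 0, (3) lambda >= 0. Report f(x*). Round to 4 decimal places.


Step 1: Try lambda = 0 (constraint inactive).
x_unc = -1/(2*4) = -0.125
Check: 5*-0.125 = -0.625 < 6 -- violated!
Step 2: Constraint must be active: 5*x = 6
x* = 6/5 = 1.2
lambda = (2*4*1.2 + 1)/5 = 2.12
Step 3: Compute optimal value.
f(x*) = 4*1.2^2 + 1*1.2 = 6.96


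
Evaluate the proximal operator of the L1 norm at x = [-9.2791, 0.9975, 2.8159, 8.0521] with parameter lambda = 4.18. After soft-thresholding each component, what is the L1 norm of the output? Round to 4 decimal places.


Soft-thresholding with lambda = 4.18:
prox(-9.2791) = sign(-9.2791)*max(|-9.2791| - 4.18, 0) = -5.0991
prox(0.9975) = sign(0.9975)*max(|0.9975| - 4.18, 0) = 0.0
prox(2.8159) = sign(2.8159)*max(|2.8159| - 4.18, 0) = 0.0
prox(8.0521) = sign(8.0521)*max(|8.0521| - 4.18, 0) = 3.8721
prox(x) = [-5.0991, 0.0, 0.0, 3.8721]
||prox(x)||_1 = 5.0991 + 0.0 + 0.0 + 3.8721 = 8.9712
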